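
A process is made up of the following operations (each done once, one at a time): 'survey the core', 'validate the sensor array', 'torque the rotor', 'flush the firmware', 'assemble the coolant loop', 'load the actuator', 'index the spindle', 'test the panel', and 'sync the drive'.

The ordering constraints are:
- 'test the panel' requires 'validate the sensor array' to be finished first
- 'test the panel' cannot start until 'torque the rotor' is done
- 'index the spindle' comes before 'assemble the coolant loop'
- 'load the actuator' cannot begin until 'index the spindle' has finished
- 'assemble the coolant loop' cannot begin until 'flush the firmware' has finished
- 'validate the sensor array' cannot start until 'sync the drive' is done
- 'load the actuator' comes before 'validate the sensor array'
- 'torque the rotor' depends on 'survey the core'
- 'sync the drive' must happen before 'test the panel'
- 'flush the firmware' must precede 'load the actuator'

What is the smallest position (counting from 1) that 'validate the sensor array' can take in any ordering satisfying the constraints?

Working backwards through the constraints from 'validate the sensor array', its full set of required predecessors is 'flush the firmware', 'load the actuator', 'index the spindle', 'sync the drive' — 4 of them.
With 4 mandatory predecessors, the earliest 'validate the sensor array' can sit is position 4+1 = 5, and placing just those 4 first achieves it.

5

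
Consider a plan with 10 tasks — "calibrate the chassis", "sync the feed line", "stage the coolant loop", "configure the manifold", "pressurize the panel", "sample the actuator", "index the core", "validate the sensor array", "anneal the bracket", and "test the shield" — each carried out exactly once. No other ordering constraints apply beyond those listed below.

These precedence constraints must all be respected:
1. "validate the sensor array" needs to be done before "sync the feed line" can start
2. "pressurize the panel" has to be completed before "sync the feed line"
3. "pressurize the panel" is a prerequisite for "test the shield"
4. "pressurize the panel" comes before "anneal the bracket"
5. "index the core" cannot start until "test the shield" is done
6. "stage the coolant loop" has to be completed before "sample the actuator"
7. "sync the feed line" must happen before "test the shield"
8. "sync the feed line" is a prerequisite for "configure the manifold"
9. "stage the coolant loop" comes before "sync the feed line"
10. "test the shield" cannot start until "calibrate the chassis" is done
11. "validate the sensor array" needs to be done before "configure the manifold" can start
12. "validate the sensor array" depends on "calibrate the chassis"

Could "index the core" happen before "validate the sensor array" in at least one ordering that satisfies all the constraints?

The constraints give a chain "validate the sensor array" → "sync the feed line" → "test the shield" → "index the core", which forces "validate the sensor array" before "index the core".
Hence "index the core" can never be scheduled before "validate the sensor array".

No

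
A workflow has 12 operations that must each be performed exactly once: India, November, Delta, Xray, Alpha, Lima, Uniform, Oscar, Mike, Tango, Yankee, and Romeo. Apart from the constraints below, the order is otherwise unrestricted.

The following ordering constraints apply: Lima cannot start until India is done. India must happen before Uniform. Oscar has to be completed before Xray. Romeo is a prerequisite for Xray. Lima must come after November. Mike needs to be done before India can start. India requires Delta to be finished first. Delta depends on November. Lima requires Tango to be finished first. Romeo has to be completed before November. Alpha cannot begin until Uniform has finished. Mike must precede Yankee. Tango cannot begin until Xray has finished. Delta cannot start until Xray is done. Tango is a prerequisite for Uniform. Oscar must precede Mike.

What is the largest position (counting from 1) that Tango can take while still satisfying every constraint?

Following every chain forward from Tango, the operations that must come later are Alpha, Lima, Uniform — 3 of them.
With 3 mandatory successors out of 12 operations total, the latest slot for Tango is 12−3 = 9, and it's reachable by doing all non-successors before Tango.

9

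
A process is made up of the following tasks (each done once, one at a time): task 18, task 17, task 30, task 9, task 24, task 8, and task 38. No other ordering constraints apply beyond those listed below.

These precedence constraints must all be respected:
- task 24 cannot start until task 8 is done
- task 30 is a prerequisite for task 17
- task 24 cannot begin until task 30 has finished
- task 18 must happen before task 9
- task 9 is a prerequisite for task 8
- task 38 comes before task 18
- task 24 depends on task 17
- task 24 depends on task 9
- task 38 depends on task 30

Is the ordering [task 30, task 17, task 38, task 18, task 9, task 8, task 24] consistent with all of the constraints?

Yes

Going through the constraints one by one, each required predecessor appears earlier in the sequence than its dependent — e.g. task 30 (position 1) is before task 24 (position 7), as required.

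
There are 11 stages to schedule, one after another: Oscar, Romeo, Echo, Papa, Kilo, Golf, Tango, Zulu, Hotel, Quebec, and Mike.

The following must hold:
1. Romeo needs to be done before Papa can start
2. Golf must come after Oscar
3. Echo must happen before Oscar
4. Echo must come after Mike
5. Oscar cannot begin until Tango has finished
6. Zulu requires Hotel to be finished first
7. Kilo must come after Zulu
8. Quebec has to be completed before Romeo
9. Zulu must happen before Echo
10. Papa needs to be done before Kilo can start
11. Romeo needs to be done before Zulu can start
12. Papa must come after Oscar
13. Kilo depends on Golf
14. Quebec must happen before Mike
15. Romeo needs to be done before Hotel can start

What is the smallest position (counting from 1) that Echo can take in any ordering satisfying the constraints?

6

Working backwards through the constraints from Echo, its full set of required predecessors is Romeo, Zulu, Hotel, Quebec, Mike — 5 of them.
With 5 mandatory predecessors, the earliest Echo can sit is position 5+1 = 6, and placing just those 5 first achieves it.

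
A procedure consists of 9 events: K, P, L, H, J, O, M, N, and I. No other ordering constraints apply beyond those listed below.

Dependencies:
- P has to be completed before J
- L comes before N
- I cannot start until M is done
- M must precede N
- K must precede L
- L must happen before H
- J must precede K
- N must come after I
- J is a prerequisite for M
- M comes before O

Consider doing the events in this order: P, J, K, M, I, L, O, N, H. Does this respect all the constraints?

Yes

Every stated constraint is respected: M sits at position 4, ahead of N at position 8, and each of the other listed pairs likewise has the predecessor earlier in the sequence.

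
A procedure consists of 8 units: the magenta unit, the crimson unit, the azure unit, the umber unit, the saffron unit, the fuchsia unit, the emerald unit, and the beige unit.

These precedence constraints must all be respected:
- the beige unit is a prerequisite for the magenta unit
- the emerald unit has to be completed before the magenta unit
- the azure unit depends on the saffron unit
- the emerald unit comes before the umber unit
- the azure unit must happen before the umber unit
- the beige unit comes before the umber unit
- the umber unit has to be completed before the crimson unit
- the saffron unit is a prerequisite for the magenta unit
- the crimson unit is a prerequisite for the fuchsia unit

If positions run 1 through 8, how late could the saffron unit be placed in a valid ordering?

3

The units that are forced after the saffron unit, directly or by a chain of constraints, are the magenta unit, the crimson unit, the azure unit, the umber unit, the fuchsia unit. That's 5 units.
With 5 mandatory successors out of 8 units total, the latest slot for the saffron unit is 8−5 = 3, and it's reachable by doing all non-successors before the saffron unit.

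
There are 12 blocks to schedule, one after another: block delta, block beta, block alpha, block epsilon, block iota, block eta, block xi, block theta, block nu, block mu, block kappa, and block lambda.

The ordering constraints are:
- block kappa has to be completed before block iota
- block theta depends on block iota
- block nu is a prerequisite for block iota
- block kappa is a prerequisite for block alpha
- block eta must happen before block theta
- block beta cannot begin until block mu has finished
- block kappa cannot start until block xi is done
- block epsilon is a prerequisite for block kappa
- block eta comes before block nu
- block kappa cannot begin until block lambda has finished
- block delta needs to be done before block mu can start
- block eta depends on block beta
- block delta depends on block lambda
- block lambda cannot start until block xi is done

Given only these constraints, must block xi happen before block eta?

Following the dependencies: block xi → block lambda → block delta → block mu → block beta → block eta.
Hence block xi necessarily comes before block eta.

Yes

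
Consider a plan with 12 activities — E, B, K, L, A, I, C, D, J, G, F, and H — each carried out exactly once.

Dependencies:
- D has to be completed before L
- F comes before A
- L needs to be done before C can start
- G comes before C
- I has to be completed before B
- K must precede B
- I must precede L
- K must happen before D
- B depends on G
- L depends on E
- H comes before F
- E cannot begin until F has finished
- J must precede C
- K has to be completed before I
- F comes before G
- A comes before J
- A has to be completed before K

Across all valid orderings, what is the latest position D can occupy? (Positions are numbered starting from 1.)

Every activity that must follow D has to come after it. Tracing all chains starting from D, those activities are: L, C — 2 in total.
With 2 mandatory successors out of 12 activities total, the latest slot for D is 12−2 = 10, and it's reachable by doing all non-successors before D.

10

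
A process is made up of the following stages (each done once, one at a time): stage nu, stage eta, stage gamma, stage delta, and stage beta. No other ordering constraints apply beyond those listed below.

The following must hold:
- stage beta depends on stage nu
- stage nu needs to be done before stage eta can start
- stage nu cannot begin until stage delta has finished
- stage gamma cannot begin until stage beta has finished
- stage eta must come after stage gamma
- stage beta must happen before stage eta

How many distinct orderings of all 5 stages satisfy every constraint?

1

Only stage delta has no prerequisites, so it must go first.
Every stage is then forced in turn, so only 1 complete ordering is consistent with the constraints.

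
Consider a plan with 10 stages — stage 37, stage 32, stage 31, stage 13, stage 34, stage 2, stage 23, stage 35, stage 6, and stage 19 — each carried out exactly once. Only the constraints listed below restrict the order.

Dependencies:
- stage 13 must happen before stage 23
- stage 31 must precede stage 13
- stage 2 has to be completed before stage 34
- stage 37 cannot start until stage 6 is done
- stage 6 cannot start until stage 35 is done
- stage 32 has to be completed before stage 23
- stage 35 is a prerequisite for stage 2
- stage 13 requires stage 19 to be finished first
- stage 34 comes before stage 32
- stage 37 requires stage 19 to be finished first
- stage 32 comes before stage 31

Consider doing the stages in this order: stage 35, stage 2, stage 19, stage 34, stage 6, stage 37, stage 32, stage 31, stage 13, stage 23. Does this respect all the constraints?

Yes

Every stated constraint is respected: stage 19 sits at position 3, ahead of stage 13 at position 9, and each of the other listed pairs likewise has the predecessor earlier in the sequence.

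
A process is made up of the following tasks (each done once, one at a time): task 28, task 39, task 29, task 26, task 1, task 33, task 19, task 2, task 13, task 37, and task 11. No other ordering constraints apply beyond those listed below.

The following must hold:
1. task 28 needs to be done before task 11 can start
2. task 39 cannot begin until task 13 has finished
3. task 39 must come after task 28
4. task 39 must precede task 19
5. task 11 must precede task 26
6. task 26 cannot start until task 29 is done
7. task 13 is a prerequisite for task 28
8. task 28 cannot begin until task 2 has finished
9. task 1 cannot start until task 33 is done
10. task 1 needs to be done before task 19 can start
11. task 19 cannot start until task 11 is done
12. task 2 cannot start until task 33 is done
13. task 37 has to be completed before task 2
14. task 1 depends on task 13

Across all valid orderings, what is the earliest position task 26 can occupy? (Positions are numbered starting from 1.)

8

Every task that must precede task 26 has to come before it. Tracing all chains that end at task 26, those tasks are: task 28, task 29, task 33, task 2, task 13, task 37, task 11 — 7 in total.
So at minimum 7 tasks come before task 26, putting task 26 no earlier than position 8. That position is achievable by scheduling exactly those predecessors first.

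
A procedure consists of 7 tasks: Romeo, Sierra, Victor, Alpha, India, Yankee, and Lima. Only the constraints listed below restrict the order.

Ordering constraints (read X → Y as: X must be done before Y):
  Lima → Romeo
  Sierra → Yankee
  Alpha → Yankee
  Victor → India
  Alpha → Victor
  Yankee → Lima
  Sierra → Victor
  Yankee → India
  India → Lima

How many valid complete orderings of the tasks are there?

4

2 tasks have no prerequisites (Sierra, Alpha), so any of them could come first.
Systematically extending each partial ordering one task at a time and counting, there are 4 complete orderings.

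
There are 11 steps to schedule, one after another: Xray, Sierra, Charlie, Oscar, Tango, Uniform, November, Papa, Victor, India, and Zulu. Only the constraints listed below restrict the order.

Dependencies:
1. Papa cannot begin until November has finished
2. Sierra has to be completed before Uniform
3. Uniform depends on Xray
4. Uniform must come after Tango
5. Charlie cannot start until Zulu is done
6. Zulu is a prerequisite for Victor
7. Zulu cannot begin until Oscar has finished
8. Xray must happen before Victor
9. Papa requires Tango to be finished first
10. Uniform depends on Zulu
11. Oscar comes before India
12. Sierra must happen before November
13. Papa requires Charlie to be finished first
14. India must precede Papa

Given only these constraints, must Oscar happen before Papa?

There is a constraint chain Oscar → India → Papa.
Hence Oscar necessarily comes before Papa.

Yes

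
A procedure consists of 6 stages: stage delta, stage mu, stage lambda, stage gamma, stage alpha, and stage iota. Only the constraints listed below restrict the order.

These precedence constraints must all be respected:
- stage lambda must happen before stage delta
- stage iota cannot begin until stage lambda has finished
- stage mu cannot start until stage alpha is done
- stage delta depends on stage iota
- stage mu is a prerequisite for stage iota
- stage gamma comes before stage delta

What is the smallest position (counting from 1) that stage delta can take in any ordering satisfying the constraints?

6

The stages that are forced before stage delta, directly or transitively, are stage mu, stage lambda, stage gamma, stage alpha, stage iota. That's 5 stages.
So at minimum 5 stages come before stage delta, putting stage delta no earlier than position 6. That position is achievable by scheduling exactly those predecessors first.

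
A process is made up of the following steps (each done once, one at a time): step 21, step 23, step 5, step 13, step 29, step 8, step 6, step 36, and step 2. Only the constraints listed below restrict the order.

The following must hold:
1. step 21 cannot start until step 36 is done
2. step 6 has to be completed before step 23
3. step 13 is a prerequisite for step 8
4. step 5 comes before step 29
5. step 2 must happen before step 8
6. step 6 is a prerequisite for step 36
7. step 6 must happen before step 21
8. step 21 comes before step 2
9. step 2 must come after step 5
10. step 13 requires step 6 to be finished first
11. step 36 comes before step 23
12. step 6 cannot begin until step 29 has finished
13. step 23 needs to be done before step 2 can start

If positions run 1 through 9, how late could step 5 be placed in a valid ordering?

The steps that are forced after step 5, directly or by a chain of constraints, are step 21, step 23, step 13, step 29, step 8, step 6, step 36, step 2. That's 8 steps.
With 8 mandatory successors out of 9 steps total, the latest slot for step 5 is 9−8 = 1, and it's reachable by doing all non-successors before step 5.

1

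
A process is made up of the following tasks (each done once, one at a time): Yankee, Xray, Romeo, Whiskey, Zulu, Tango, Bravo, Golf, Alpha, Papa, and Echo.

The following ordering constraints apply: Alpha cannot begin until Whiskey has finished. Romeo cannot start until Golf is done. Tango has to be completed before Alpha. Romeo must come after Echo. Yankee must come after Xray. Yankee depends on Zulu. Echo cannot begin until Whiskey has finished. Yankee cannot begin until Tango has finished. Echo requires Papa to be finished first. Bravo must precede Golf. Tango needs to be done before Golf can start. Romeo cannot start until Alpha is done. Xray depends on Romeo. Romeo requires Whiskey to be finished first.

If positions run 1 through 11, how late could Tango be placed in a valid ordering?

Every task that must follow Tango has to come after it. Tracing all chains starting from Tango, those tasks are: Yankee, Xray, Romeo, Golf, Alpha — 5 in total.
So at least 5 tasks follow Tango, putting Tango no later than position 6. That position is achievable by scheduling everything else first.

6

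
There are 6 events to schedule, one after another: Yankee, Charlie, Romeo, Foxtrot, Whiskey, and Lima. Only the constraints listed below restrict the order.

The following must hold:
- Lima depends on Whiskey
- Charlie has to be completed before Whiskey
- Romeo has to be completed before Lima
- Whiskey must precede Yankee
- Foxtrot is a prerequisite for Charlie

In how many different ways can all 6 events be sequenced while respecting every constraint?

9

The events with no prerequisites are Romeo, Foxtrot; any of them can be placed first.
Enumerating by repeatedly choosing an available event (one whose prerequisites are all placed) gives 9 distinct complete orderings.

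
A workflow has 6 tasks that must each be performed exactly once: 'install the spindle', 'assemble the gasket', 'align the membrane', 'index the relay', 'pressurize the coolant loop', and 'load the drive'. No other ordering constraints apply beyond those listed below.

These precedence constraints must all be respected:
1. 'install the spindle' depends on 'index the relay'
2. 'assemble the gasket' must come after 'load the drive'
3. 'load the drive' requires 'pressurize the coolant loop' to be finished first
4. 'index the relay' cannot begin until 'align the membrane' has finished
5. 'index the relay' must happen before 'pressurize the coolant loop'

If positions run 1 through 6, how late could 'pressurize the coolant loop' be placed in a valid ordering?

4

The tasks that are forced after 'pressurize the coolant loop', directly or by a chain of constraints, are 'assemble the gasket', 'load the drive'. That's 2 tasks.
So at least 2 tasks follow 'pressurize the coolant loop', putting 'pressurize the coolant loop' no later than position 4. That position is achievable by scheduling everything else first.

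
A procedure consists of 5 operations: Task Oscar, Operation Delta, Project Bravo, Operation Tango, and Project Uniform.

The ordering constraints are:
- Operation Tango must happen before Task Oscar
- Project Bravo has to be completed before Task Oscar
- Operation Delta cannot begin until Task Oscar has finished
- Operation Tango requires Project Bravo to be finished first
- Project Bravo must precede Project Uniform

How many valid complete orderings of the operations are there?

Only Project Bravo has no prerequisites, so it must go first.
Enumerating by repeatedly choosing an available operation (one whose prerequisites are all placed) gives 4 distinct complete orderings.

4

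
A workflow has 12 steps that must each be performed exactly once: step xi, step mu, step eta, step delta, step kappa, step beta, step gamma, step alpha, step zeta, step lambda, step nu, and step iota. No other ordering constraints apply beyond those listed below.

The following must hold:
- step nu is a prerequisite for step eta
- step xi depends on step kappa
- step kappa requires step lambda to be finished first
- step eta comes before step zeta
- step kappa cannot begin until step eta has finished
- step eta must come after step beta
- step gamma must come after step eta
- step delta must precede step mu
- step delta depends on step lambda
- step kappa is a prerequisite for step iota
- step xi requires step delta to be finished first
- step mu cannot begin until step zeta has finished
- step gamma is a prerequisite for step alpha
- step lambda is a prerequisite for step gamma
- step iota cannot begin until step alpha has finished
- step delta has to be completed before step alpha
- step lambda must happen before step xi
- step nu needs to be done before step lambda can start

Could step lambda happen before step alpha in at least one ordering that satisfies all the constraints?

The constraints force step lambda before step alpha, so yes — every valid ordering has step lambda earlier.

Yes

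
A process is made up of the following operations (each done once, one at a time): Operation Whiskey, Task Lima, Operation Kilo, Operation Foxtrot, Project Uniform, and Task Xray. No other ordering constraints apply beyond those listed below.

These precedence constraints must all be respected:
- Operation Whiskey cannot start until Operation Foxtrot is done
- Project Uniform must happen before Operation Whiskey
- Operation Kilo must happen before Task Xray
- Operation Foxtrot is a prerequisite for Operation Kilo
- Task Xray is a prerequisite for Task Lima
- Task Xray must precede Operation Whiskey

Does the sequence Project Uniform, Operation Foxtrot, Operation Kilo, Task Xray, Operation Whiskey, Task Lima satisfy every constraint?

Yes

Checking each listed constraint against this order: for instance, Project Uniform is in position 1 and Operation Whiskey in position 5, so that constraint holds — and the remaining constraints check out the same way.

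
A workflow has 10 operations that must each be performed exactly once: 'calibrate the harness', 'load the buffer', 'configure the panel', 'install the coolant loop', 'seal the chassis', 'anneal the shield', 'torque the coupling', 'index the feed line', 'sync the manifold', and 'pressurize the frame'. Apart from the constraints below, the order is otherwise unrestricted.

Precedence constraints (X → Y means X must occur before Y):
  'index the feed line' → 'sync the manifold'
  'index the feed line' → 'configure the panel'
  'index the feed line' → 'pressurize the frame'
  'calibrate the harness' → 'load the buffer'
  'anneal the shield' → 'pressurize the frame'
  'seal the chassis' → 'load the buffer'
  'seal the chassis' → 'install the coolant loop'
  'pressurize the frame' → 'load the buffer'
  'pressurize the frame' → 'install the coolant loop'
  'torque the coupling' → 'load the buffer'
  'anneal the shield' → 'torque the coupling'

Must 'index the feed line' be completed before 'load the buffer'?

Yes

There is a constraint chain 'index the feed line' → 'pressurize the frame' → 'load the buffer'.
So 'index the feed line' must precede 'load the buffer' in any valid ordering.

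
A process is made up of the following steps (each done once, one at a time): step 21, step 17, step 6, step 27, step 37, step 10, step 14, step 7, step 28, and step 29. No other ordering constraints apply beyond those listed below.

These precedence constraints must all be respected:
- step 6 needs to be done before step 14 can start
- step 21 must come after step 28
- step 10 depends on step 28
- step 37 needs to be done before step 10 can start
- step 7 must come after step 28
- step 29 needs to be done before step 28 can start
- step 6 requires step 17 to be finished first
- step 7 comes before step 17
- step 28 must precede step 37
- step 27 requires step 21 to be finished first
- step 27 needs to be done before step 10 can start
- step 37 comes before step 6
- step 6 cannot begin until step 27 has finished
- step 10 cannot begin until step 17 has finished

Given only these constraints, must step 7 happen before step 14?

Tracing the constraints gives a chain: step 7 → step 17 → step 6 → step 14.
So step 7 must precede step 14 in any valid ordering.

Yes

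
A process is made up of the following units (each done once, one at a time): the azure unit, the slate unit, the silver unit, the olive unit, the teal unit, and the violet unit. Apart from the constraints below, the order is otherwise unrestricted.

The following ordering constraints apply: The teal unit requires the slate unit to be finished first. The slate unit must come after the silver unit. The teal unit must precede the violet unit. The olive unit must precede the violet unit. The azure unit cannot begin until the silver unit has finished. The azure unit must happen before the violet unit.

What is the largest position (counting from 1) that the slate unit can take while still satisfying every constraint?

4

Following every chain forward from the slate unit, the units that must come later are the teal unit, the violet unit — 2 of them.
With 2 mandatory successors out of 6 units total, the latest slot for the slate unit is 6−2 = 4, and it's reachable by doing all non-successors before the slate unit.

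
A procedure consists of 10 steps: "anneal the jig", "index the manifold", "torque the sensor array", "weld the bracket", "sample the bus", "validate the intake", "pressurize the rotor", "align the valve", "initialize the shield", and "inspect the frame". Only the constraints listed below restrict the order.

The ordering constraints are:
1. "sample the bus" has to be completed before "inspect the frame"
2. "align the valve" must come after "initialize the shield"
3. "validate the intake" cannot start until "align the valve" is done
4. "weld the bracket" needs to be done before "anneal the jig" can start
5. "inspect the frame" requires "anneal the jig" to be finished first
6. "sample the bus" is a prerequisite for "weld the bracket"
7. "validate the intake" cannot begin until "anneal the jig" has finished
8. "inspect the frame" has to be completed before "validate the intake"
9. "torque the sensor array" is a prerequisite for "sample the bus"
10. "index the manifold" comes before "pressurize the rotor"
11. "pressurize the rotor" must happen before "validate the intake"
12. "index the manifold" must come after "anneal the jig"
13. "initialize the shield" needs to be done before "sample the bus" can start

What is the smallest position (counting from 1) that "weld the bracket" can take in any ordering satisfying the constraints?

4

Working backwards through the constraints from "weld the bracket", its full set of required predecessors is "torque the sensor array", "sample the bus", "initialize the shield" — 3 of them.
So at minimum 3 steps come before "weld the bracket", putting "weld the bracket" no earlier than position 4. That position is achievable by scheduling exactly those predecessors first.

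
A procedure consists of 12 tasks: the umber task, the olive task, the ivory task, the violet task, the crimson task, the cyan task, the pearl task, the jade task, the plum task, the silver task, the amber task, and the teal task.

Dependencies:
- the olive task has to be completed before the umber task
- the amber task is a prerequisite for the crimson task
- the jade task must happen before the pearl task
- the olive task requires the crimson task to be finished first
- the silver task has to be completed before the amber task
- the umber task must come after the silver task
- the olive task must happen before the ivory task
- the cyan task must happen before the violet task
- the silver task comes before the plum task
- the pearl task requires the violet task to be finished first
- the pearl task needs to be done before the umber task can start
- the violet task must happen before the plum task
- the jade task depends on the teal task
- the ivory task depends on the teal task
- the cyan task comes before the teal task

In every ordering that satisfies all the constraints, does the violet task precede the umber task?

Yes

Chaining the stated constraints: the violet task → the pearl task → the umber task.
So the violet task must precede the umber task in any valid ordering.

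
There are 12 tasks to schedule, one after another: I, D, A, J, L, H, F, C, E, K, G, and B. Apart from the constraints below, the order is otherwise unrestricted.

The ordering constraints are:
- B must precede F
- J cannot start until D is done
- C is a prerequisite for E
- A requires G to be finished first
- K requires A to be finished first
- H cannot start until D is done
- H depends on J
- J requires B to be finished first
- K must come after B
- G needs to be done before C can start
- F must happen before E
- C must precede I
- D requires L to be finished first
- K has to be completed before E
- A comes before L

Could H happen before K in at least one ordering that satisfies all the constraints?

Nothing in the constraints forces K before H — there is no chain from K to H.
So a valid ordering placing H earlier than K exists.

Yes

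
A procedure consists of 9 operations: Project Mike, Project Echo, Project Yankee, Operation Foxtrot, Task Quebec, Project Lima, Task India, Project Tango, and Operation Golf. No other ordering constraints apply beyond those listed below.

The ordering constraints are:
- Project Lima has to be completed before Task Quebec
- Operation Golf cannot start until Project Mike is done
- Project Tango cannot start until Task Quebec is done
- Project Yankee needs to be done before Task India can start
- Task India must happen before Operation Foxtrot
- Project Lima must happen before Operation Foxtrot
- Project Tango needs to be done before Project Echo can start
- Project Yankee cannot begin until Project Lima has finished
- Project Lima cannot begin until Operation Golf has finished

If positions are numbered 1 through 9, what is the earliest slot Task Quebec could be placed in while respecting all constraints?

4

Working backwards through the constraints from Task Quebec, its full set of required predecessors is Project Mike, Project Lima, Operation Golf — 3 of them.
With 3 mandatory predecessors, the earliest Task Quebec can sit is position 3+1 = 4, and placing just those 3 first achieves it.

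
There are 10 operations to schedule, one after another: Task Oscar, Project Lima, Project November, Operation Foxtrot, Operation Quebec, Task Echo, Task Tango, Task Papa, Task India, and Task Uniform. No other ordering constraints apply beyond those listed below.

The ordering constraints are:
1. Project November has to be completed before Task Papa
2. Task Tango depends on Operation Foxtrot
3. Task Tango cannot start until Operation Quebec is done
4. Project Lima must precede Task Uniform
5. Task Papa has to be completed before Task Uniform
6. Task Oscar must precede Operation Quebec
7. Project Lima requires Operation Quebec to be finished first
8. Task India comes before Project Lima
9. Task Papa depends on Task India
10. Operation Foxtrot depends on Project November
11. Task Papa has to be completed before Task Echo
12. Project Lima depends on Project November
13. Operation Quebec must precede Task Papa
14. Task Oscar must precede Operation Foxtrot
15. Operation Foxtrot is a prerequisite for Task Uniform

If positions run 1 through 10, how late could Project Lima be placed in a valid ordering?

The only operation forced after Project Lima (directly or by a chain) is Task Uniform.
With 1 mandatory successor out of 10 operations total, the latest slot for Project Lima is 10−1 = 9, and it's reachable by doing all non-successors before Project Lima.

9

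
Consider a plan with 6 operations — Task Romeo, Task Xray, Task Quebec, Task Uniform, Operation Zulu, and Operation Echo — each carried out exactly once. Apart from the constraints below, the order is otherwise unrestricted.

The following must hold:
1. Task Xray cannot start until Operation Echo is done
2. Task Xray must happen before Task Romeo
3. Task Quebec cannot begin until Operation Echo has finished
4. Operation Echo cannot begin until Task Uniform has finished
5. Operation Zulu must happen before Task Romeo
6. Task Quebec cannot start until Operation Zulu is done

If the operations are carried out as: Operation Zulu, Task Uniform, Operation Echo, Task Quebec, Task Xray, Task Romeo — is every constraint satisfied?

Yes

Checking each listed constraint against this order: for instance, Operation Zulu is in position 1 and Task Romeo in position 6, so that constraint holds — and the remaining constraints check out the same way.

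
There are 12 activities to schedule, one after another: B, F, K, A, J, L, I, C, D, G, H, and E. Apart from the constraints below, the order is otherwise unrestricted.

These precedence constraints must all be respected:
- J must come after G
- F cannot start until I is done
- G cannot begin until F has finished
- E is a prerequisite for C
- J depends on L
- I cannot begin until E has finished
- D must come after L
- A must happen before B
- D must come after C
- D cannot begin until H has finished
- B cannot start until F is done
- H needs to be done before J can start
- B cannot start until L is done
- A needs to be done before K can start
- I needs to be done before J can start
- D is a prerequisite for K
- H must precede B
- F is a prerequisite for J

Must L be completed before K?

Yes

Chaining the stated constraints: L → D → K.
Hence L necessarily comes before K.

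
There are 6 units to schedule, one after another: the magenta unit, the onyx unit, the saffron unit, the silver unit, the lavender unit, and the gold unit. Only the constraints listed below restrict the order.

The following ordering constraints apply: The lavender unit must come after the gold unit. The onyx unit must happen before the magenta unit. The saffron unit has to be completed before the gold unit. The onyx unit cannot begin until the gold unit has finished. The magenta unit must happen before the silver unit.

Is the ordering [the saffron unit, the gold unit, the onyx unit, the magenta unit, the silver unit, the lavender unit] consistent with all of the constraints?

Going through the constraints one by one, each required predecessor appears earlier in the sequence than its dependent — e.g. the gold unit (position 2) is before the lavender unit (position 6), as required.

Yes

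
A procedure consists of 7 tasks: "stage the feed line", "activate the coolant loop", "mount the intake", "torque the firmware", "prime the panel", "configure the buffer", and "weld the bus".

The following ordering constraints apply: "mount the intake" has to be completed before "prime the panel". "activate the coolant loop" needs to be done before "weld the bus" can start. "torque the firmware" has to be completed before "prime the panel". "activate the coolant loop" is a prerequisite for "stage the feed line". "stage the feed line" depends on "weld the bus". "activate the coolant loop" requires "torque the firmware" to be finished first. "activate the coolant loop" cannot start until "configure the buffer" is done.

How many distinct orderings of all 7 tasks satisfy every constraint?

38

The tasks with no prerequisites are "mount the intake", "torque the firmware", "configure the buffer"; any of them can be placed first.
Enumerating by repeatedly choosing an available task (one whose prerequisites are all placed) gives 38 distinct complete orderings.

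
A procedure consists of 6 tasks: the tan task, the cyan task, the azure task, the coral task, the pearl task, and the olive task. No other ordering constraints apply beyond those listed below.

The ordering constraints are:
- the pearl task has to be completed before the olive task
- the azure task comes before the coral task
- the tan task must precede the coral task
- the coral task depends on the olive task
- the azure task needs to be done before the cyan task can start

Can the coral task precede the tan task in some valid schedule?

No

There is a dependency chain the tan task → the coral task, so the coral task always comes after the tan task.
Hence the coral task can never be scheduled before the tan task.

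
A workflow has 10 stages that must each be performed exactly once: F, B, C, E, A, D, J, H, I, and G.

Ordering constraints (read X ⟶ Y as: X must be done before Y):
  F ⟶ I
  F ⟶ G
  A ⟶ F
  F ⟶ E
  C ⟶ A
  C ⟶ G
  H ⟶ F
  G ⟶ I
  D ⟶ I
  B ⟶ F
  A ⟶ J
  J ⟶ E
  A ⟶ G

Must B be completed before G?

Yes

Tracing the constraints gives a chain: B → F → G.
Hence B necessarily comes before G.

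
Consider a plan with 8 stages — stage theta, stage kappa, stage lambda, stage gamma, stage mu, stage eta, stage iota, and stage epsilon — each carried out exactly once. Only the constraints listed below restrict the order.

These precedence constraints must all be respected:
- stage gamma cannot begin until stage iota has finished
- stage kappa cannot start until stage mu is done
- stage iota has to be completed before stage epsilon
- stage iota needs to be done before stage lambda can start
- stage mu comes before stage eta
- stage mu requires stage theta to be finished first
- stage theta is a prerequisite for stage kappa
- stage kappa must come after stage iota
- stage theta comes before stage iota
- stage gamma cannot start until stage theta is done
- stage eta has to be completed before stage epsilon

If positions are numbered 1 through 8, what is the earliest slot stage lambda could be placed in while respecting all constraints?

3

Every stage that must precede stage lambda has to come before it. Tracing all chains that end at stage lambda, those stages are: stage theta, stage iota — 2 in total.
With 2 mandatory predecessors, the earliest stage lambda can sit is position 2+1 = 3, and placing just those 2 first achieves it.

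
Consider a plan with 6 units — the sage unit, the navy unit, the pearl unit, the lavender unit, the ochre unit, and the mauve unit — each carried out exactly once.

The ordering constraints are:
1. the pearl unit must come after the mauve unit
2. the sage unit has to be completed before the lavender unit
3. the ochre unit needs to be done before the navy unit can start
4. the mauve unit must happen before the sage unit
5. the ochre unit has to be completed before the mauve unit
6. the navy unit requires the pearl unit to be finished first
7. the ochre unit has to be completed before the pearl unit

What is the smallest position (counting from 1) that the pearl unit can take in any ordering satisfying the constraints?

3

The units that are forced before the pearl unit, directly or transitively, are the ochre unit, the mauve unit. That's 2 units.
With 2 mandatory predecessors, the earliest the pearl unit can sit is position 2+1 = 3, and placing just those 2 first achieves it.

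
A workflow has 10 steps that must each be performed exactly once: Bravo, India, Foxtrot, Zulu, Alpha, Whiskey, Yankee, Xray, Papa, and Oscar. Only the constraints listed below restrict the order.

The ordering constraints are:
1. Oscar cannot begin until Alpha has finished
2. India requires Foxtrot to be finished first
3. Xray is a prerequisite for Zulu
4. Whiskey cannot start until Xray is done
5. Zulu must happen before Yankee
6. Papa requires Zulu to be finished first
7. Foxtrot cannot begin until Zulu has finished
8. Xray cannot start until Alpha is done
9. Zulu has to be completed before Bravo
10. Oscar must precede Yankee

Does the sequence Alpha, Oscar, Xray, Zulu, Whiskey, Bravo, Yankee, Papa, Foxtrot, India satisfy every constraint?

Checking each listed constraint against this order: for instance, Oscar is in position 2 and Yankee in position 7, so that constraint holds — and the remaining constraints check out the same way.

Yes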